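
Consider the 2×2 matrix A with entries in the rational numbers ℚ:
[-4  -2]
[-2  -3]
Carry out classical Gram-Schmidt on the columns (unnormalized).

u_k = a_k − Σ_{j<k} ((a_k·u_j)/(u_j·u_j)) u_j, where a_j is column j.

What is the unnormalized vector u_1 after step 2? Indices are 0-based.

u_1 = (4/5, -8/5)

Step 1: u_0 = a_0 = (-4, -2).
Step 2: u_1 = a_1 − (7/10)·u_0 = (4/5, -8/5).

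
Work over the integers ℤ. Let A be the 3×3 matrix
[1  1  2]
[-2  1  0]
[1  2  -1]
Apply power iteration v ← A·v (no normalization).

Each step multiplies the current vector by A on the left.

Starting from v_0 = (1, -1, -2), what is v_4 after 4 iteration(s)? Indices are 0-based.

v_0 = (1, -1, -2).
v_1 = A·v_0 = (-4, -3, 1).
v_2 = A·v_1 = (-5, 5, -11).
v_3 = A·v_2 = (-22, 15, 16).
v_4 = A·v_3 = (25, 59, -8).

v_4 = (25, 59, -8)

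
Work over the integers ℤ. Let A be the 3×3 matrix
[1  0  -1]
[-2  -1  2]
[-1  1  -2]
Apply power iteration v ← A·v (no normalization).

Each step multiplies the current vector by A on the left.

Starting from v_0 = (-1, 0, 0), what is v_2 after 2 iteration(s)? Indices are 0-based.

v_0 = (-1, 0, 0).
v_1 = A·v_0 = (-1, 2, 1).
v_2 = A·v_1 = (-2, 2, 1).

v_2 = (-2, 2, 1)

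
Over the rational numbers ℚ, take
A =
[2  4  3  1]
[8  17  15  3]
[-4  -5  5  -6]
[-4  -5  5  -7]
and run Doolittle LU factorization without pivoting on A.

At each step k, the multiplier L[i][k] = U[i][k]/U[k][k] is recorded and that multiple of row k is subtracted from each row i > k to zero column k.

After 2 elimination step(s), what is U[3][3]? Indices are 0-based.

[col 0] pivot 2
  R1 -= 4*R0 → (0, 1, 3, -1)  (L[1][0] := 4)
  R2 -= -2*R0 → (0, 3, 11, -4)  (L[2][0] := -2)
  R3 -= -2*R0 → (0, 3, 11, -5)  (L[3][0] := -2)
[col 1] pivot 1
  R2 -= 3*R1 → (0, 0, 2, -1)  (L[2][1] := 3)
  R3 -= 3*R1 → (0, 0, 2, -2)  (L[3][1] := 3)

U[3][3] = -2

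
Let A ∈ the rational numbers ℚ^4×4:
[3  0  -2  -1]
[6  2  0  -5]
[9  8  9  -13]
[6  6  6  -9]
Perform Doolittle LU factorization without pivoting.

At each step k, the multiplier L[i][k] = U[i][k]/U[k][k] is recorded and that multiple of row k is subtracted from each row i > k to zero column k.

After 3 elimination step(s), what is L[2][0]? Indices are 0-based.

L[2][0] = 3

Step 1: pivot at (0,0) is 3.
  row1 ← row1 − (2)·row0  ⇒  L[1][0]=2, U row1=(0, 2, 4, -3)
  row2 ← row2 − (3)·row0  ⇒  L[2][0]=3, U row2=(0, 8, 15, -10)
  row3 ← row3 − (2)·row0  ⇒  L[3][0]=2, U row3=(0, 6, 10, -7)
Step 2: pivot at (1,1) is 2.
  row2 ← row2 − (4)·row1  ⇒  L[2][1]=4, U row2=(0, 0, -1, 2)
  row3 ← row3 − (3)·row1  ⇒  L[3][1]=3, U row3=(0, 0, -2, 2)
Step 3: pivot at (2,2) is -1.
  row3 ← row3 − (2)·row2  ⇒  L[3][2]=2, U row3=(0, 0, 0, -2)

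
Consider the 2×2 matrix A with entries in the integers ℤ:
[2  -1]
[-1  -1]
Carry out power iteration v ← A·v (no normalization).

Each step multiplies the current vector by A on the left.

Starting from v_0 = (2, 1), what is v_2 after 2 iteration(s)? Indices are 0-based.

v_0 = (2, 1).
v_1 = A·v_0 = (3, -3).
v_2 = A·v_1 = (9, 0).

v_2 = (9, 0)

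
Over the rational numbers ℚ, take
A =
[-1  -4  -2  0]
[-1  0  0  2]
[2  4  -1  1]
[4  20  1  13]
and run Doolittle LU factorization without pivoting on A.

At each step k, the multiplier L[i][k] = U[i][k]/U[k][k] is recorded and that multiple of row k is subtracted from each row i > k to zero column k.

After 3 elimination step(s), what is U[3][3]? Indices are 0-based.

U[3][3] = 2

k=0: U[0][0]=-1
  eliminate (1,0): mult=1, new row 1: (0, 4, 2, 2); set L[1][0]=1
  eliminate (2,0): mult=-2, new row 2: (0, -4, -5, 1); set L[2][0]=-2
  eliminate (3,0): mult=-4, new row 3: (0, 4, -7, 13); set L[3][0]=-4
k=1: U[1][1]=4
  eliminate (2,1): mult=-1, new row 2: (0, 0, -3, 3); set L[2][1]=-1
  eliminate (3,1): mult=1, new row 3: (0, 0, -9, 11); set L[3][1]=1
k=2: U[2][2]=-3
  eliminate (3,2): mult=3, new row 3: (0, 0, 0, 2); set L[3][2]=3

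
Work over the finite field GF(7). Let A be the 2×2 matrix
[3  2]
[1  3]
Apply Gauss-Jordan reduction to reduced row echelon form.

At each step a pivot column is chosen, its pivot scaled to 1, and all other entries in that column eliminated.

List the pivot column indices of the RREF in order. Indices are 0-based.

pivot columns: 0

step 1: normalize row 0 (÷3) = (1, 3)
  row 1: subtract 1×row0 = (0, 0)
skip col 1 (zero from row 1)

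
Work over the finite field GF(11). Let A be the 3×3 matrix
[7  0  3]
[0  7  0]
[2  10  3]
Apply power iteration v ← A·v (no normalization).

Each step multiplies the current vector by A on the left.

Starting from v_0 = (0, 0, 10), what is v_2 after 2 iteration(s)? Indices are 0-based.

v_0 = (0, 0, 10).
v_1 = A·v_0 = (8, 0, 8).
v_2 = A·v_1 = (3, 0, 7).

v_2 = (3, 0, 7)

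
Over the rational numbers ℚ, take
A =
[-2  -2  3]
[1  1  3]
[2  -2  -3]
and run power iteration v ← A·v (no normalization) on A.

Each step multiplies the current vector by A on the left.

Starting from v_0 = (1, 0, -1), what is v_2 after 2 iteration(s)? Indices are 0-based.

v_0 = (1, 0, -1).
v_1 = A·v_0 = (-5, -2, 5).
v_2 = A·v_1 = (29, 8, -21).

v_2 = (29, 8, -21)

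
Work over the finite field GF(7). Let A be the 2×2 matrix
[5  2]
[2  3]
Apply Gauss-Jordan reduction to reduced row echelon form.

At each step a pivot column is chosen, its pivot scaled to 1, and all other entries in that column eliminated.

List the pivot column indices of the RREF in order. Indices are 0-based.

pivot columns: 0, 1

[1] R0 /= 5  ⇒  (1, 6)
     R1 -= 2·R0  ⇒  (0, 5)
[2] R1 /= 5  ⇒  (0, 1)
     R0 -= 6·R1  ⇒  (1, 0)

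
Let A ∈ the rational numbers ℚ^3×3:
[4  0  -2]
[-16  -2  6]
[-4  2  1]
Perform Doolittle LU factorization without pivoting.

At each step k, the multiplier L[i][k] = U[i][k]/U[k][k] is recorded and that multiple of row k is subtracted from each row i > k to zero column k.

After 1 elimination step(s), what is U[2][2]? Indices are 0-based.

U[2][2] = -1

[col 0] pivot 4
  R1 -= -4*R0 → (0, -2, -2)  (L[1][0] := -4)
  R2 -= -1*R0 → (0, 2, -1)  (L[2][0] := -1)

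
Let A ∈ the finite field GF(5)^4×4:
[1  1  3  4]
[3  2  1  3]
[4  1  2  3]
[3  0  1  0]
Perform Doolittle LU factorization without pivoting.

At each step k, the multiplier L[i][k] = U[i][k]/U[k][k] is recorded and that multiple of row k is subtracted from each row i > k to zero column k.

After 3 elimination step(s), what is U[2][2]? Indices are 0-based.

U[2][2] = 4

k=0: U[0][0]=1
  eliminate (1,0): mult=3, new row 1: (0, 4, 2, 1); set L[1][0]=3
  eliminate (2,0): mult=4, new row 2: (0, 2, 0, 2); set L[2][0]=4
  eliminate (3,0): mult=3, new row 3: (0, 2, 2, 3); set L[3][0]=3
k=1: U[1][1]=4
  eliminate (2,1): mult=3, new row 2: (0, 0, 4, 4); set L[2][1]=3
  eliminate (3,1): mult=3, new row 3: (0, 0, 1, 0); set L[3][1]=3
k=2: U[2][2]=4
  eliminate (3,2): mult=4, new row 3: (0, 0, 0, 4); set L[3][2]=4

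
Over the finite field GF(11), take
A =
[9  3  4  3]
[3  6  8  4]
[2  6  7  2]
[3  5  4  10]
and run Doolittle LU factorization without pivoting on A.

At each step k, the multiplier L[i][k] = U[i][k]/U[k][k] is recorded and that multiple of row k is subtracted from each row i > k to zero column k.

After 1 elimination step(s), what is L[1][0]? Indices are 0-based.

L[1][0] = 4

k=0: U[0][0]=9
  eliminate (1,0): mult=4, new row 1: (0, 5, 3, 3); set L[1][0]=4
  eliminate (2,0): mult=10, new row 2: (0, 9, 0, 5); set L[2][0]=10
  eliminate (3,0): mult=4, new row 3: (0, 4, 10, 9); set L[3][0]=4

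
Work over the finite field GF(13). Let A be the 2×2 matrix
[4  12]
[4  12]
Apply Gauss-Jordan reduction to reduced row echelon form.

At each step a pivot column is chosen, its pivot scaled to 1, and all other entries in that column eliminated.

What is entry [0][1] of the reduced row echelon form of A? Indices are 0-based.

M[0][1] = 3

[1] R0 /= 4  ⇒  (1, 3)
     R1 -= 4·R0  ⇒  (0, 0)
column 1 empty below row 1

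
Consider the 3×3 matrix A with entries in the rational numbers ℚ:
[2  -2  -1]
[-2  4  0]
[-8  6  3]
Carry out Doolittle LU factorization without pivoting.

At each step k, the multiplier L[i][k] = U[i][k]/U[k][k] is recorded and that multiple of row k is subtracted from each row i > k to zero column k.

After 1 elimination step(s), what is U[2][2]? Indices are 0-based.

k=0: U[0][0]=2
  eliminate (1,0): mult=-1, new row 1: (0, 2, -1); set L[1][0]=-1
  eliminate (2,0): mult=-4, new row 2: (0, -2, -1); set L[2][0]=-4

U[2][2] = -1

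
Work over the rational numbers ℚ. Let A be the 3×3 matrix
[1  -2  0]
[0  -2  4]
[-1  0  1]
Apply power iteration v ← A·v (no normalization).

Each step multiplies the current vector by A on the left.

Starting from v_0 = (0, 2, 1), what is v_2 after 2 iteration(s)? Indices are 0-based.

v_2 = (-4, 4, 5)

v_0 = (0, 2, 1).
v_1 = A·v_0 = (-4, 0, 1).
v_2 = A·v_1 = (-4, 4, 5).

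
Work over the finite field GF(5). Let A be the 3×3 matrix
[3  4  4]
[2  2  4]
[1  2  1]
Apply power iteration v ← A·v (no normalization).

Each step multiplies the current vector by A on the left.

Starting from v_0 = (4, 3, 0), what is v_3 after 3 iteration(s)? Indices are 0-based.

v_3 = (1, 1, 2)

v_0 = (4, 3, 0).
v_1 = A·v_0 = (4, 4, 0).
v_2 = A·v_1 = (3, 1, 2).
v_3 = A·v_2 = (1, 1, 2).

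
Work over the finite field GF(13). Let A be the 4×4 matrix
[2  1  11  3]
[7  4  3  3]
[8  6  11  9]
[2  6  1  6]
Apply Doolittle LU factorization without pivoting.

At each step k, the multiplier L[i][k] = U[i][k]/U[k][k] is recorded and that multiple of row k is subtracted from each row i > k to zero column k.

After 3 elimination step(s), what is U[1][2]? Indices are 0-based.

[col 0] pivot 2
  R1 -= 10*R0 → (0, 7, 10, 12)  (L[1][0] := 10)
  R2 -= 4*R0 → (0, 2, 6, 10)  (L[2][0] := 4)
  R3 -= 1*R0 → (0, 5, 3, 3)  (L[3][0] := 1)
[col 1] pivot 7
  R2 -= 4*R1 → (0, 0, 5, 1)  (L[2][1] := 4)
  R3 -= 10*R1 → (0, 0, 7, 0)  (L[3][1] := 10)
[col 2] pivot 5
  R3 -= 4*R2 → (0, 0, 0, 9)  (L[3][2] := 4)

U[1][2] = 10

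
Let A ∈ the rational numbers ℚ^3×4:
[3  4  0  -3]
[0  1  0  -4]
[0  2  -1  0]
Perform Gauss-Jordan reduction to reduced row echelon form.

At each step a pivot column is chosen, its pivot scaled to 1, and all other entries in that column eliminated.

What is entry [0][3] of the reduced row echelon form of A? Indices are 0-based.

M[0][3] = 13/3

step 1: normalize row 0 (÷3) = (1, 4/3, 0, -1)
step 2: normalize row 1 (÷1) = (0, 1, 0, -4)
  row 0: subtract 4/3×row1 = (1, 0, 0, 13/3)
  row 2: subtract 2×row1 = (0, 0, -1, 8)
step 3: normalize row 2 (÷-1) = (0, 0, 1, -8)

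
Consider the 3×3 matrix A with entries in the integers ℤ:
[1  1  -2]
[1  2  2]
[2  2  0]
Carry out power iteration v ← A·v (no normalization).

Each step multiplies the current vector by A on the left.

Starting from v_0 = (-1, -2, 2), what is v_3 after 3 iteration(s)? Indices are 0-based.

v_0 = (-1, -2, 2).
v_1 = A·v_0 = (-7, -1, -6).
v_2 = A·v_1 = (4, -21, -16).
v_3 = A·v_2 = (15, -70, -34).

v_3 = (15, -70, -34)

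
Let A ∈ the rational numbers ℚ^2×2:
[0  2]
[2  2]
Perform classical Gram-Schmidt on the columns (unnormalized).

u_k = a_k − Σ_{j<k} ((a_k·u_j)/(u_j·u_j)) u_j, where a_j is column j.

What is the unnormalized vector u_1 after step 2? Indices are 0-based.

u_1 = (2, 0)

Step 1: u_0 = a_0 = (0, 2).
Step 2: u_1 = a_1 − (1)·u_0 = (2, 0).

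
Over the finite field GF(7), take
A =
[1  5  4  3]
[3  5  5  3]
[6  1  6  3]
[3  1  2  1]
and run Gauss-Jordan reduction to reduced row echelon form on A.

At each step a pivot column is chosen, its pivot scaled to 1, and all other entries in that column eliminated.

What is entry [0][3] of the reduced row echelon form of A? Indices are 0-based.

M[0][3] = 1

[1] R0 /= 1  ⇒  (1, 5, 4, 3)
     R1 -= 3·R0  ⇒  (0, 4, 0, 1)
     R2 -= 6·R0  ⇒  (0, 6, 3, 6)
     R3 -= 3·R0  ⇒  (0, 0, 4, 6)
[2] R1 /= 4  ⇒  (0, 1, 0, 2)
     R0 -= 5·R1  ⇒  (1, 0, 4, 0)
     R2 -= 6·R1  ⇒  (0, 0, 3, 1)
[3] R2 /= 3  ⇒  (0, 0, 1, 5)
     R0 -= 4·R2  ⇒  (1, 0, 0, 1)
     R3 -= 4·R2  ⇒  (0, 0, 0, 0)
column 3 empty below row 3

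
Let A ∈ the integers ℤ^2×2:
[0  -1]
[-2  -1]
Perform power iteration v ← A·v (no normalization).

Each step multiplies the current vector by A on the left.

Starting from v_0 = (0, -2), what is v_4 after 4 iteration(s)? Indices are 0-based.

v_0 = (0, -2).
v_1 = A·v_0 = (2, 2).
v_2 = A·v_1 = (-2, -6).
v_3 = A·v_2 = (6, 10).
v_4 = A·v_3 = (-10, -22).

v_4 = (-10, -22)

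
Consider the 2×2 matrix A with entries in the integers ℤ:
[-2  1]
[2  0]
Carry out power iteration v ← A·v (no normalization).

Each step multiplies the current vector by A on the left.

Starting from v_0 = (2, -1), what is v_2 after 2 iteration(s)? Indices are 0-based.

v_0 = (2, -1).
v_1 = A·v_0 = (-5, 4).
v_2 = A·v_1 = (14, -10).

v_2 = (14, -10)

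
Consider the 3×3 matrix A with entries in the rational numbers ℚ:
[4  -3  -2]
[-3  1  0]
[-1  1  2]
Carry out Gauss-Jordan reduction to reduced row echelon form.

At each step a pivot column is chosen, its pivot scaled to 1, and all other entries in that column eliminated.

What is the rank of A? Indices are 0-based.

pivot(0,0)=4: scale R0 → (1, -3/4, -1/2)
  clear (1,0): R1 −= (-3)R0 → (0, -5/4, -3/2)
  clear (2,0): R2 −= (-1)R0 → (0, 1/4, 3/2)
pivot(1,1)=-5/4: scale R1 → (0, 1, 6/5)
  clear (0,1): R0 −= (-3/4)R1 → (1, 0, 2/5)
  clear (2,1): R2 −= (1/4)R1 → (0, 0, 6/5)
pivot(2,2)=6/5: scale R2 → (0, 0, 1)
  clear (0,2): R0 −= (2/5)R2 → (1, 0, 0)
  clear (1,2): R1 −= (6/5)R2 → (0, 1, 0)

rank = 3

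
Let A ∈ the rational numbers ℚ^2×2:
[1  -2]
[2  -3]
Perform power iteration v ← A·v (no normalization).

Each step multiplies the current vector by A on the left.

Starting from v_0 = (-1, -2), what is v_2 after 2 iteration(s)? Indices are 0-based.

v_0 = (-1, -2).
v_1 = A·v_0 = (3, 4).
v_2 = A·v_1 = (-5, -6).

v_2 = (-5, -6)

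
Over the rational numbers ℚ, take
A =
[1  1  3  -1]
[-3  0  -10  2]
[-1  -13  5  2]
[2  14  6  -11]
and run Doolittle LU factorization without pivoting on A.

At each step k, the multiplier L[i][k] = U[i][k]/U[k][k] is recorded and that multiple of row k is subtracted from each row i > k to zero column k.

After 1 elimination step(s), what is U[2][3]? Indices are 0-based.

[col 0] pivot 1
  R1 -= -3*R0 → (0, 3, -1, -1)  (L[1][0] := -3)
  R2 -= -1*R0 → (0, -12, 8, 1)  (L[2][0] := -1)
  R3 -= 2*R0 → (0, 12, 0, -9)  (L[3][0] := 2)

U[2][3] = 1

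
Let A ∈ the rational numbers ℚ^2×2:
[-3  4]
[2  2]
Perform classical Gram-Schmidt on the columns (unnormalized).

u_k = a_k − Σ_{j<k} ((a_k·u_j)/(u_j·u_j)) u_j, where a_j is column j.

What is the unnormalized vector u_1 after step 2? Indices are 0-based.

u_1 = (28/13, 42/13)

Step 1: u_0 = a_0 = (-3, 2).
Step 2: u_1 = a_1 − (-8/13)·u_0 = (28/13, 42/13).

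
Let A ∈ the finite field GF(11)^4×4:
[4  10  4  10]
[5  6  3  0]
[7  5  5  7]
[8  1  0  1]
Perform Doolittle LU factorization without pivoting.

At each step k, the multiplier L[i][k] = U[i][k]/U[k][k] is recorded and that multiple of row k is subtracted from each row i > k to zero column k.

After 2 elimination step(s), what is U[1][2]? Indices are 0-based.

U[1][2] = 9

[col 0] pivot 4
  R1 -= 4*R0 → (0, 10, 9, 4)  (L[1][0] := 4)
  R2 -= 10*R0 → (0, 4, 9, 6)  (L[2][0] := 10)
  R3 -= 2*R0 → (0, 3, 3, 3)  (L[3][0] := 2)
[col 1] pivot 10
  R2 -= 7*R1 → (0, 0, 1, 0)  (L[2][1] := 7)
  R3 -= 8*R1 → (0, 0, 8, 4)  (L[3][1] := 8)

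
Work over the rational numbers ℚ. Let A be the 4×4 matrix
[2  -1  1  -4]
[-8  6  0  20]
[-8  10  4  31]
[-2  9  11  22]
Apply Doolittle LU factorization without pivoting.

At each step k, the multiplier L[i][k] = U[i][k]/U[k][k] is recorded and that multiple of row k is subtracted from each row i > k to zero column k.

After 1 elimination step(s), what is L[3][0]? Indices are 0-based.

L[3][0] = -1

[col 0] pivot 2
  R1 -= -4*R0 → (0, 2, 4, 4)  (L[1][0] := -4)
  R2 -= -4*R0 → (0, 6, 8, 15)  (L[2][0] := -4)
  R3 -= -1*R0 → (0, 8, 12, 18)  (L[3][0] := -1)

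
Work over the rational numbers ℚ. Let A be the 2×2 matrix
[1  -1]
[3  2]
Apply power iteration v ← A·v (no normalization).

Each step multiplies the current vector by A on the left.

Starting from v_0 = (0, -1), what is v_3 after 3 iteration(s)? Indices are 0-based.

v_0 = (0, -1).
v_1 = A·v_0 = (1, -2).
v_2 = A·v_1 = (3, -1).
v_3 = A·v_2 = (4, 7).

v_3 = (4, 7)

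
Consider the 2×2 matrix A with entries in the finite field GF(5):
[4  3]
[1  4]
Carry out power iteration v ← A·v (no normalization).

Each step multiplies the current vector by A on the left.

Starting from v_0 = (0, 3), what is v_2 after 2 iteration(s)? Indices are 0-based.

v_2 = (2, 2)

v_0 = (0, 3).
v_1 = A·v_0 = (4, 2).
v_2 = A·v_1 = (2, 2).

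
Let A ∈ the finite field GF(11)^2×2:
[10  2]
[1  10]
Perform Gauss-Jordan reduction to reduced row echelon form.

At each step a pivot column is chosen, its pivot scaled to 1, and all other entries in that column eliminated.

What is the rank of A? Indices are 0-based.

rank = 2

pivot(0,0)=10: scale R0 → (1, 9)
  clear (1,0): R1 −= (1)R0 → (0, 1)
pivot(1,1)=1: scale R1 → (0, 1)
  clear (0,1): R0 −= (9)R1 → (1, 0)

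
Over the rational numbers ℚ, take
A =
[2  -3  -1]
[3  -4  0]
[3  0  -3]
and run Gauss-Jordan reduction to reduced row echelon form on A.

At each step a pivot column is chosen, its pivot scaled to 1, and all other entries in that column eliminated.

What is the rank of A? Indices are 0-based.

rank = 3

[1] R0 /= 2  ⇒  (1, -3/2, -1/2)
     R1 -= 3·R0  ⇒  (0, 1/2, 3/2)
     R2 -= 3·R0  ⇒  (0, 9/2, -3/2)
[2] R1 /= 1/2  ⇒  (0, 1, 3)
     R0 -= -3/2·R1  ⇒  (1, 0, 4)
     R2 -= 9/2·R1  ⇒  (0, 0, -15)
[3] R2 /= -15  ⇒  (0, 0, 1)
     R0 -= 4·R2  ⇒  (1, 0, 0)
     R1 -= 3·R2  ⇒  (0, 1, 0)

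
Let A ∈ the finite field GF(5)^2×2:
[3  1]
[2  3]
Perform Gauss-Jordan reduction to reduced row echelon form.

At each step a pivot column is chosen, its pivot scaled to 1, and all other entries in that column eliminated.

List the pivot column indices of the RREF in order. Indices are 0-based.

pivot columns: 0, 1

[1] R0 /= 3  ⇒  (1, 2)
     R1 -= 2·R0  ⇒  (0, 4)
[2] R1 /= 4  ⇒  (0, 1)
     R0 -= 2·R1  ⇒  (1, 0)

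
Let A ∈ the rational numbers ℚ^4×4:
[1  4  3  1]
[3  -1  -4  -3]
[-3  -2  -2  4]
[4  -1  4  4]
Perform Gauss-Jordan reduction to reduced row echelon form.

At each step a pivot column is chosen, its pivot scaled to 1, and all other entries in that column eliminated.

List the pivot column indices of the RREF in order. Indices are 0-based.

pivot columns: 0, 1, 2, 3

pivot(0,0)=1: scale R0 → (1, 4, 3, 1)
  clear (1,0): R1 −= (3)R0 → (0, -13, -13, -6)
  clear (2,0): R2 −= (-3)R0 → (0, 10, 7, 7)
  clear (3,0): R3 −= (4)R0 → (0, -17, -8, 0)
pivot(1,1)=-13: scale R1 → (0, 1, 1, 6/13)
  clear (0,1): R0 −= (4)R1 → (1, 0, -1, -11/13)
  clear (2,1): R2 −= (10)R1 → (0, 0, -3, 31/13)
  clear (3,1): R3 −= (-17)R1 → (0, 0, 9, 102/13)
pivot(2,2)=-3: scale R2 → (0, 0, 1, -31/39)
  clear (0,2): R0 −= (-1)R2 → (1, 0, 0, -64/39)
  clear (1,2): R1 −= (1)R2 → (0, 1, 0, 49/39)
  clear (3,2): R3 −= (9)R2 → (0, 0, 0, 15)
pivot(3,3)=15: scale R3 → (0, 0, 0, 1)
  clear (0,3): R0 −= (-64/39)R3 → (1, 0, 0, 0)
  clear (1,3): R1 −= (49/39)R3 → (0, 1, 0, 0)
  clear (2,3): R2 −= (-31/39)R3 → (0, 0, 1, 0)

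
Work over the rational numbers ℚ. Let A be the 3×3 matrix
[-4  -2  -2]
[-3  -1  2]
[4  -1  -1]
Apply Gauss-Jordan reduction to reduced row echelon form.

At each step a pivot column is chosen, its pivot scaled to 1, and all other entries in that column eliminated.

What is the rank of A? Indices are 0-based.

rank = 3

pivot(0,0)=-4: scale R0 → (1, 1/2, 1/2)
  clear (1,0): R1 −= (-3)R0 → (0, 1/2, 7/2)
  clear (2,0): R2 −= (4)R0 → (0, -3, -3)
pivot(1,1)=1/2: scale R1 → (0, 1, 7)
  clear (0,1): R0 −= (1/2)R1 → (1, 0, -3)
  clear (2,1): R2 −= (-3)R1 → (0, 0, 18)
pivot(2,2)=18: scale R2 → (0, 0, 1)
  clear (0,2): R0 −= (-3)R2 → (1, 0, 0)
  clear (1,2): R1 −= (7)R2 → (0, 1, 0)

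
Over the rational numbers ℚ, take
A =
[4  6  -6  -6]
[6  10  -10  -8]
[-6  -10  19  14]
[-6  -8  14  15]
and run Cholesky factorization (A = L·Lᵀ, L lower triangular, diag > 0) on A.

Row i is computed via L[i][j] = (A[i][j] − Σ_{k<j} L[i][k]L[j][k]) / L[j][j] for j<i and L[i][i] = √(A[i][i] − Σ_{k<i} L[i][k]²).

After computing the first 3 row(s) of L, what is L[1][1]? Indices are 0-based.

Step 1: L[0][0] = √(4) = 2.
  L[1][0] = (6) / L[0][0] = 3.
Step 2: L[1][1] = √(1) = 1.
  L[2][0] = (-6) / L[0][0] = -3.
  L[2][1] = (-1) / L[1][1] = -1.
Step 3: L[2][2] = √(9) = 3.

L[1][1] = 1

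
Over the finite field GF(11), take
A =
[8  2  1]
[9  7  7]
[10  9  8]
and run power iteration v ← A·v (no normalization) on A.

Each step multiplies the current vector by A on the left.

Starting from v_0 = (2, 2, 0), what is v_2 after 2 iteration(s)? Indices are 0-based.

v_0 = (2, 2, 0).
v_1 = A·v_0 = (9, 10, 5).
v_2 = A·v_1 = (9, 10, 0).

v_2 = (9, 10, 0)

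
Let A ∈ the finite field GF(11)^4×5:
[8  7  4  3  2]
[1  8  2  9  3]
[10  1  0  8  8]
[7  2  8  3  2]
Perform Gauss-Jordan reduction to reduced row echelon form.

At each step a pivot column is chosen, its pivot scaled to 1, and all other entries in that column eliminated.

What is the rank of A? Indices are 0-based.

rank = 4

step 1: normalize row 0 (÷8) = (1, 5, 6, 10, 3)
  row 1: subtract 1×row0 = (0, 3, 7, 10, 0)
  row 2: subtract 10×row0 = (0, 6, 6, 7, 0)
  row 3: subtract 7×row0 = (0, 0, 10, 10, 3)
step 2: normalize row 1 (÷3) = (0, 1, 6, 7, 0)
  row 0: subtract 5×row1 = (1, 0, 9, 8, 3)
  row 2: subtract 6×row1 = (0, 0, 3, 9, 0)
step 3: normalize row 2 (÷3) = (0, 0, 1, 3, 0)
  row 0: subtract 9×row2 = (1, 0, 0, 3, 3)
  row 1: subtract 6×row2 = (0, 1, 0, 0, 0)
  row 3: subtract 10×row2 = (0, 0, 0, 2, 3)
step 4: normalize row 3 (÷2) = (0, 0, 0, 1, 7)
  row 0: subtract 3×row3 = (1, 0, 0, 0, 4)
  row 2: subtract 3×row3 = (0, 0, 1, 0, 1)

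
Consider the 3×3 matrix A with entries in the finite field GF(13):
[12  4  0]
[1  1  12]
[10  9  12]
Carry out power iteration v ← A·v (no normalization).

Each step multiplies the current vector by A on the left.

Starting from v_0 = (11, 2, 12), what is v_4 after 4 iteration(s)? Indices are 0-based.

v_0 = (11, 2, 12).
v_1 = A·v_0 = (10, 1, 12).
v_2 = A·v_1 = (7, 12, 6).
v_3 = A·v_2 = (2, 0, 3).
v_4 = A·v_3 = (11, 12, 4).

v_4 = (11, 12, 4)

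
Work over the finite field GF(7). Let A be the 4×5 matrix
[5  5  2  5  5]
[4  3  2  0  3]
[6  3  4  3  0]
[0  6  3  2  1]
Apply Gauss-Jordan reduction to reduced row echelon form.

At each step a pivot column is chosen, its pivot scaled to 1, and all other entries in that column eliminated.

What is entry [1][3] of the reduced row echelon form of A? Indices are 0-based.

[1] R0 /= 5  ⇒  (1, 1, 6, 1, 1)
     R1 -= 4·R0  ⇒  (0, 6, 6, 3, 6)
     R2 -= 6·R0  ⇒  (0, 4, 3, 4, 1)
[2] R1 /= 6  ⇒  (0, 1, 1, 4, 1)
     R0 -= 1·R1  ⇒  (1, 0, 5, 4, 0)
     R2 -= 4·R1  ⇒  (0, 0, 6, 2, 4)
     R3 -= 6·R1  ⇒  (0, 0, 4, 6, 2)
[3] R2 /= 6  ⇒  (0, 0, 1, 5, 3)
     R0 -= 5·R2  ⇒  (1, 0, 0, 0, 6)
     R1 -= 1·R2  ⇒  (0, 1, 0, 6, 5)
     R3 -= 4·R2  ⇒  (0, 0, 0, 0, 4)
column 3 empty below row 3
[4] R3 /= 4  ⇒  (0, 0, 0, 0, 1)
     R0 -= 6·R3  ⇒  (1, 0, 0, 0, 0)
     R1 -= 5·R3  ⇒  (0, 1, 0, 6, 0)
     R2 -= 3·R3  ⇒  (0, 0, 1, 5, 0)

M[1][3] = 6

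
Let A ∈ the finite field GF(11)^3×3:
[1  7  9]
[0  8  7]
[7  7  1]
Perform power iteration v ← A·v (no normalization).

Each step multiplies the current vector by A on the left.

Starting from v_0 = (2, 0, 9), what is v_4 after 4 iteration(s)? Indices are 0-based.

v_4 = (4, 7, 3)

v_0 = (2, 0, 9).
v_1 = A·v_0 = (6, 8, 1).
v_2 = A·v_1 = (5, 5, 0).
v_3 = A·v_2 = (7, 7, 4).
v_4 = A·v_3 = (4, 7, 3).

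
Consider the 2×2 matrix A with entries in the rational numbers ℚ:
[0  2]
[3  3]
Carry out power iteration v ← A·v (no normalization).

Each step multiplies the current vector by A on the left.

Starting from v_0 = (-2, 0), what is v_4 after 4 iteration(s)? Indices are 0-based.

v_0 = (-2, 0).
v_1 = A·v_0 = (0, -6).
v_2 = A·v_1 = (-12, -18).
v_3 = A·v_2 = (-36, -90).
v_4 = A·v_3 = (-180, -378).

v_4 = (-180, -378)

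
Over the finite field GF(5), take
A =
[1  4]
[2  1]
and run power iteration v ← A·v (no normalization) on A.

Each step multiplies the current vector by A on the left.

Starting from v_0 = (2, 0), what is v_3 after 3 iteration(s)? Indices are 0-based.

v_3 = (0, 4)

v_0 = (2, 0).
v_1 = A·v_0 = (2, 4).
v_2 = A·v_1 = (3, 3).
v_3 = A·v_2 = (0, 4).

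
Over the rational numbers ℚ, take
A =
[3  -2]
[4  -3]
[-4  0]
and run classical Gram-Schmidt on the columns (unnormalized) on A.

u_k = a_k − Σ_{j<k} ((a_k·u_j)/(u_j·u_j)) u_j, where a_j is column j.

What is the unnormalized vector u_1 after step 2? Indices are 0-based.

Step 1: u_0 = a_0 = (3, 4, -4).
Step 2: u_1 = a_1 − (-18/41)·u_0 = (-28/41, -51/41, -72/41).

u_1 = (-28/41, -51/41, -72/41)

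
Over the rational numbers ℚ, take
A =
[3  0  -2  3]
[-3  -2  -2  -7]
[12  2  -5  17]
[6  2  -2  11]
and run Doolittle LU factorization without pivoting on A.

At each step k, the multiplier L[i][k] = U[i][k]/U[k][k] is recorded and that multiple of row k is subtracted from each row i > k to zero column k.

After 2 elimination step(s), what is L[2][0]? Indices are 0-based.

Step 1: pivot at (0,0) is 3.
  row1 ← row1 − (-1)·row0  ⇒  L[1][0]=-1, U row1=(0, -2, -4, -4)
  row2 ← row2 − (4)·row0  ⇒  L[2][0]=4, U row2=(0, 2, 3, 5)
  row3 ← row3 − (2)·row0  ⇒  L[3][0]=2, U row3=(0, 2, 2, 5)
Step 2: pivot at (1,1) is -2.
  row2 ← row2 − (-1)·row1  ⇒  L[2][1]=-1, U row2=(0, 0, -1, 1)
  row3 ← row3 − (-1)·row1  ⇒  L[3][1]=-1, U row3=(0, 0, -2, 1)

L[2][0] = 4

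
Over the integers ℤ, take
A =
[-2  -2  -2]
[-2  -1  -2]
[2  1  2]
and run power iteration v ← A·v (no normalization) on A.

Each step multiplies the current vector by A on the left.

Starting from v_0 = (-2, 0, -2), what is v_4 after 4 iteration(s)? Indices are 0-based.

v_0 = (-2, 0, -2).
v_1 = A·v_0 = (8, 8, -8).
v_2 = A·v_1 = (-16, -8, 8).
v_3 = A·v_2 = (32, 24, -24).
v_4 = A·v_3 = (-64, -40, 40).

v_4 = (-64, -40, 40)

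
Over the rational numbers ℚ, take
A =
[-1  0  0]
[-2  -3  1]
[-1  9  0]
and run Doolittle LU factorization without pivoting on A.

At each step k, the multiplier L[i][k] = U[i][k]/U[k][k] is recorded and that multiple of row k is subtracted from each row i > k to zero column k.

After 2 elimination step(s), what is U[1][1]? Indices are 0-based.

U[1][1] = -3

Step 1: pivot at (0,0) is -1.
  row1 ← row1 − (2)·row0  ⇒  L[1][0]=2, U row1=(0, -3, 1)
  row2 ← row2 − (1)·row0  ⇒  L[2][0]=1, U row2=(0, 9, 0)
Step 2: pivot at (1,1) is -3.
  row2 ← row2 − (-3)·row1  ⇒  L[2][1]=-3, U row2=(0, 0, 3)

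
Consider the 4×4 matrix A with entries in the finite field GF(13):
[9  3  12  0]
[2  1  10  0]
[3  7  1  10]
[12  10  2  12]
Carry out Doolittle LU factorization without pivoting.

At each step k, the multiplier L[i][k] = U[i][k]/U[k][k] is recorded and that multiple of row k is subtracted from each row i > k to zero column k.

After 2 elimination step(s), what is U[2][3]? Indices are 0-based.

k=0: U[0][0]=9
  eliminate (1,0): mult=6, new row 1: (0, 9, 3, 0); set L[1][0]=6
  eliminate (2,0): mult=9, new row 2: (0, 6, 10, 10); set L[2][0]=9
  eliminate (3,0): mult=10, new row 3: (0, 6, 12, 12); set L[3][0]=10
k=1: U[1][1]=9
  eliminate (2,1): mult=5, new row 2: (0, 0, 8, 10); set L[2][1]=5
  eliminate (3,1): mult=5, new row 3: (0, 0, 10, 12); set L[3][1]=5

U[2][3] = 10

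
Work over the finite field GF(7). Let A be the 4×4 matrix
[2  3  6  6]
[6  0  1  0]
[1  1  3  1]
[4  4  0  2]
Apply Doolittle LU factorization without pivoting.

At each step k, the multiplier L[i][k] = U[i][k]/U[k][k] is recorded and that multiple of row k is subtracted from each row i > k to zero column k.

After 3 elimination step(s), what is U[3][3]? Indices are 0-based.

U[3][3] = 3

Step 1: pivot at (0,0) is 2.
  row1 ← row1 − (3)·row0  ⇒  L[1][0]=3, U row1=(0, 5, 4, 3)
  row2 ← row2 − (4)·row0  ⇒  L[2][0]=4, U row2=(0, 3, 0, 5)
  row3 ← row3 − (2)·row0  ⇒  L[3][0]=2, U row3=(0, 5, 2, 4)
Step 2: pivot at (1,1) is 5.
  row2 ← row2 − (2)·row1  ⇒  L[2][1]=2, U row2=(0, 0, 6, 6)
  row3 ← row3 − (1)·row1  ⇒  L[3][1]=1, U row3=(0, 0, 5, 1)
Step 3: pivot at (2,2) is 6.
  row3 ← row3 − (2)·row2  ⇒  L[3][2]=2, U row3=(0, 0, 0, 3)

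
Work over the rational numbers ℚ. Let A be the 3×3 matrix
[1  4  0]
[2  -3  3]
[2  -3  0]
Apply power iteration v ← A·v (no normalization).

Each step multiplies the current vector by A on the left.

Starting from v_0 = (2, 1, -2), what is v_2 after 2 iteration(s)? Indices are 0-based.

v_2 = (-14, 30, 27)

v_0 = (2, 1, -2).
v_1 = A·v_0 = (6, -5, 1).
v_2 = A·v_1 = (-14, 30, 27).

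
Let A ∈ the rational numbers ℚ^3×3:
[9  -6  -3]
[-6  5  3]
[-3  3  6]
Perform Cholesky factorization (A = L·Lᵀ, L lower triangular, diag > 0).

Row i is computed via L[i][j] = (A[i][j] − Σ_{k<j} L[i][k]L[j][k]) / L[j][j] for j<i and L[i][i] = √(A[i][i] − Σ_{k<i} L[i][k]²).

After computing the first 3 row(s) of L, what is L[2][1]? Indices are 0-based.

L[2][1] = 1

Step 1: L[0][0] = √(9) = 3.
  L[1][0] = (-6) / L[0][0] = -2.
Step 2: L[1][1] = √(1) = 1.
  L[2][0] = (-3) / L[0][0] = -1.
  L[2][1] = (1) / L[1][1] = 1.
Step 3: L[2][2] = √(4) = 2.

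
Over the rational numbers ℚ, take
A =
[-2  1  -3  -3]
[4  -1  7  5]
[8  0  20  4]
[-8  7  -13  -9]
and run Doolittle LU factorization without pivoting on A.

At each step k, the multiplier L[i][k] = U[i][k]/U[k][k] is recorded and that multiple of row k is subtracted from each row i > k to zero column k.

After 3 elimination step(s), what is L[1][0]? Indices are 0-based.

[col 0] pivot -2
  R1 -= -2*R0 → (0, 1, 1, -1)  (L[1][0] := -2)
  R2 -= -4*R0 → (0, 4, 8, -8)  (L[2][0] := -4)
  R3 -= 4*R0 → (0, 3, -1, 3)  (L[3][0] := 4)
[col 1] pivot 1
  R2 -= 4*R1 → (0, 0, 4, -4)  (L[2][1] := 4)
  R3 -= 3*R1 → (0, 0, -4, 6)  (L[3][1] := 3)
[col 2] pivot 4
  R3 -= -1*R2 → (0, 0, 0, 2)  (L[3][2] := -1)

L[1][0] = -2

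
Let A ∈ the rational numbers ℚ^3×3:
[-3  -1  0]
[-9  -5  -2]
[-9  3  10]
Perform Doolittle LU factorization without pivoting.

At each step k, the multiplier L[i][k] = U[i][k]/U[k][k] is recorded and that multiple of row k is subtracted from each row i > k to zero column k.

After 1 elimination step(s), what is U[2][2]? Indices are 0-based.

U[2][2] = 10

[col 0] pivot -3
  R1 -= 3*R0 → (0, -2, -2)  (L[1][0] := 3)
  R2 -= 3*R0 → (0, 6, 10)  (L[2][0] := 3)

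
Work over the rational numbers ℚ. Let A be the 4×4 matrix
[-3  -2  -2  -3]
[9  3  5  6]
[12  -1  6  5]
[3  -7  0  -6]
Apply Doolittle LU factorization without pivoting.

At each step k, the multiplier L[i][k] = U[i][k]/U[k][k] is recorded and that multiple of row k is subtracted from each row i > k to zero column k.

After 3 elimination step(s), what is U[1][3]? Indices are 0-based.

U[1][3] = -3

k=0: U[0][0]=-3
  eliminate (1,0): mult=-3, new row 1: (0, -3, -1, -3); set L[1][0]=-3
  eliminate (2,0): mult=-4, new row 2: (0, -9, -2, -7); set L[2][0]=-4
  eliminate (3,0): mult=-1, new row 3: (0, -9, -2, -9); set L[3][0]=-1
k=1: U[1][1]=-3
  eliminate (2,1): mult=3, new row 2: (0, 0, 1, 2); set L[2][1]=3
  eliminate (3,1): mult=3, new row 3: (0, 0, 1, 0); set L[3][1]=3
k=2: U[2][2]=1
  eliminate (3,2): mult=1, new row 3: (0, 0, 0, -2); set L[3][2]=1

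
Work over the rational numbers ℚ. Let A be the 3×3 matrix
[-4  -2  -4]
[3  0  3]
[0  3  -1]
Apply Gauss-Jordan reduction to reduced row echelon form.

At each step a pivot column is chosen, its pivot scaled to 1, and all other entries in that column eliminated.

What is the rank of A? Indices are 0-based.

rank = 3

[1] R0 /= -4  ⇒  (1, 1/2, 1)
     R1 -= 3·R0  ⇒  (0, -3/2, 0)
[2] R1 /= -3/2  ⇒  (0, 1, 0)
     R0 -= 1/2·R1  ⇒  (1, 0, 1)
     R2 -= 3·R1  ⇒  (0, 0, -1)
[3] R2 /= -1  ⇒  (0, 0, 1)
     R0 -= 1·R2  ⇒  (1, 0, 0)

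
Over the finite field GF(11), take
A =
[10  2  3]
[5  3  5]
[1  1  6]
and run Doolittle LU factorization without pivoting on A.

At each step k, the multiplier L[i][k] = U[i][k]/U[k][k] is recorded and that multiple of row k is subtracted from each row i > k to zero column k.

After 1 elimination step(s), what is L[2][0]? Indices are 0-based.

k=0: U[0][0]=10
  eliminate (1,0): mult=6, new row 1: (0, 2, 9); set L[1][0]=6
  eliminate (2,0): mult=10, new row 2: (0, 3, 9); set L[2][0]=10

L[2][0] = 10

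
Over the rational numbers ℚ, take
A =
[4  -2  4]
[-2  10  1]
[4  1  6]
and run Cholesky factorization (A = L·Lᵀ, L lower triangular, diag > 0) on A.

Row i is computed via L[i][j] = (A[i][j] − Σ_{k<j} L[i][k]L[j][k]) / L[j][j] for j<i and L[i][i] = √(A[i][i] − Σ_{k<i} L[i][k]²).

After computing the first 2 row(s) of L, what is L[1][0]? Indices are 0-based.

Step 1: L[0][0] = √(4) = 2.
  L[1][0] = (-2) / L[0][0] = -1.
Step 2: L[1][1] = √(9) = 3.

L[1][0] = -1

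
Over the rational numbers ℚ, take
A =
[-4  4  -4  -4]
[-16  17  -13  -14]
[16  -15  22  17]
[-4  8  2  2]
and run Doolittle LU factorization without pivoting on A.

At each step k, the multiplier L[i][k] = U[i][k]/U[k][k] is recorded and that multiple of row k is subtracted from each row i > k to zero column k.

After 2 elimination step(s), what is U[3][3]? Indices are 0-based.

Step 1: pivot at (0,0) is -4.
  row1 ← row1 − (4)·row0  ⇒  L[1][0]=4, U row1=(0, 1, 3, 2)
  row2 ← row2 − (-4)·row0  ⇒  L[2][0]=-4, U row2=(0, 1, 6, 1)
  row3 ← row3 − (1)·row0  ⇒  L[3][0]=1, U row3=(0, 4, 6, 6)
Step 2: pivot at (1,1) is 1.
  row2 ← row2 − (1)·row1  ⇒  L[2][1]=1, U row2=(0, 0, 3, -1)
  row3 ← row3 − (4)·row1  ⇒  L[3][1]=4, U row3=(0, 0, -6, -2)

U[3][3] = -2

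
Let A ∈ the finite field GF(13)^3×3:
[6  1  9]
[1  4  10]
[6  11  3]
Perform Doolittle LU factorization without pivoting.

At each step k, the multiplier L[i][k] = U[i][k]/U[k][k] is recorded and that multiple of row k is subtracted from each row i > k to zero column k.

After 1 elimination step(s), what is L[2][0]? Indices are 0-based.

[col 0] pivot 6
  R1 -= 11*R0 → (0, 6, 2)  (L[1][0] := 11)
  R2 -= 1*R0 → (0, 10, 7)  (L[2][0] := 1)

L[2][0] = 1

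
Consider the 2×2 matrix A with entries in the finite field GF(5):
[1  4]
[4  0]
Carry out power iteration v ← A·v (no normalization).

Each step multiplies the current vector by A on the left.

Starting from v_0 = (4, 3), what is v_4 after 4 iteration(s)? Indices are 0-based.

v_0 = (4, 3).
v_1 = A·v_0 = (1, 1).
v_2 = A·v_1 = (0, 4).
v_3 = A·v_2 = (1, 0).
v_4 = A·v_3 = (1, 4).

v_4 = (1, 4)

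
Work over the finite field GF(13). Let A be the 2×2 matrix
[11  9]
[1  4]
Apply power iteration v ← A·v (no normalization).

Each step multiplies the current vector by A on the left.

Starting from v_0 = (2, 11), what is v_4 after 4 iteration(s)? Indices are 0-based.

v_4 = (4, 0)

v_0 = (2, 11).
v_1 = A·v_0 = (4, 7).
v_2 = A·v_1 = (3, 6).
v_3 = A·v_2 = (9, 1).
v_4 = A·v_3 = (4, 0).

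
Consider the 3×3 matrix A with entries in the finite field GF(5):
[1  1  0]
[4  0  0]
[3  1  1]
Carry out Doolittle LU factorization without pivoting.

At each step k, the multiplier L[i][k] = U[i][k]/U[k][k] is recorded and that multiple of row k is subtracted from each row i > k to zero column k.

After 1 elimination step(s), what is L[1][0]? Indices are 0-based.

Step 1: pivot at (0,0) is 1.
  row1 ← row1 − (4)·row0  ⇒  L[1][0]=4, U row1=(0, 1, 0)
  row2 ← row2 − (3)·row0  ⇒  L[2][0]=3, U row2=(0, 3, 1)

L[1][0] = 4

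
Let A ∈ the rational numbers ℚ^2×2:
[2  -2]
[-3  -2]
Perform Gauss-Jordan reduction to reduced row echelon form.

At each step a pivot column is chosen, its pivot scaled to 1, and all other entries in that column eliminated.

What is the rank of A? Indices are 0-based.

[1] R0 /= 2  ⇒  (1, -1)
     R1 -= -3·R0  ⇒  (0, -5)
[2] R1 /= -5  ⇒  (0, 1)
     R0 -= -1·R1  ⇒  (1, 0)

rank = 2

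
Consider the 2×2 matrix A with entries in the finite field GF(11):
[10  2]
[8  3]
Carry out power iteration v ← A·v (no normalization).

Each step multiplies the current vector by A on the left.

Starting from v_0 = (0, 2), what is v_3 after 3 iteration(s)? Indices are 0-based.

v_0 = (0, 2).
v_1 = A·v_0 = (4, 6).
v_2 = A·v_1 = (8, 6).
v_3 = A·v_2 = (4, 5).

v_3 = (4, 5)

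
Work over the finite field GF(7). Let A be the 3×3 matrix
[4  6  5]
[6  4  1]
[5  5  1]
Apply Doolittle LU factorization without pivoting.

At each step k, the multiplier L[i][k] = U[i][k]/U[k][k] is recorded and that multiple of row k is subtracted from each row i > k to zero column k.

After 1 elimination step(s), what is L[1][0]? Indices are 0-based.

k=0: U[0][0]=4
  eliminate (1,0): mult=5, new row 1: (0, 2, 4); set L[1][0]=5
  eliminate (2,0): mult=3, new row 2: (0, 1, 0); set L[2][0]=3

L[1][0] = 5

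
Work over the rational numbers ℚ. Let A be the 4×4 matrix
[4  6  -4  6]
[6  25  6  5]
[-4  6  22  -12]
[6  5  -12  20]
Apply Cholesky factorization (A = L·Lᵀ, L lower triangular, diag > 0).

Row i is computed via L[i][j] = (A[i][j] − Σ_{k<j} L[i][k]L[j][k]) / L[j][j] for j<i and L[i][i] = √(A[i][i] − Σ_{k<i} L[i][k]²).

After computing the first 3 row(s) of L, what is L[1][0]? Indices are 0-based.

Step 1: L[0][0] = √(4) = 2.
  L[1][0] = (6) / L[0][0] = 3.
Step 2: L[1][1] = √(16) = 4.
  L[2][0] = (-4) / L[0][0] = -2.
  L[2][1] = (12) / L[1][1] = 3.
Step 3: L[2][2] = √(9) = 3.

L[1][0] = 3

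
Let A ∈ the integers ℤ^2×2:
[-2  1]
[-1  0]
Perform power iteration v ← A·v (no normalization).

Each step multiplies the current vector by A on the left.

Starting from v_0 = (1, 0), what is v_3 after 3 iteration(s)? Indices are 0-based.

v_0 = (1, 0).
v_1 = A·v_0 = (-2, -1).
v_2 = A·v_1 = (3, 2).
v_3 = A·v_2 = (-4, -3).

v_3 = (-4, -3)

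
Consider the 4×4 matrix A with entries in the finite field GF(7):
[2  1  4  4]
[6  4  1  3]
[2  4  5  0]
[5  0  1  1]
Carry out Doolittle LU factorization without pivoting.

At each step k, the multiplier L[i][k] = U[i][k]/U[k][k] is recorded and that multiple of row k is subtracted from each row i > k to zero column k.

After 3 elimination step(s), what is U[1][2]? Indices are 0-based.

Step 1: pivot at (0,0) is 2.
  row1 ← row1 − (3)·row0  ⇒  L[1][0]=3, U row1=(0, 1, 3, 5)
  row2 ← row2 − (1)·row0  ⇒  L[2][0]=1, U row2=(0, 3, 1, 3)
  row3 ← row3 − (6)·row0  ⇒  L[3][0]=6, U row3=(0, 1, 5, 5)
Step 2: pivot at (1,1) is 1.
  row2 ← row2 − (3)·row1  ⇒  L[2][1]=3, U row2=(0, 0, 6, 2)
  row3 ← row3 − (1)·row1  ⇒  L[3][1]=1, U row3=(0, 0, 2, 0)
Step 3: pivot at (2,2) is 6.
  row3 ← row3 − (5)·row2  ⇒  L[3][2]=5, U row3=(0, 0, 0, 4)

U[1][2] = 3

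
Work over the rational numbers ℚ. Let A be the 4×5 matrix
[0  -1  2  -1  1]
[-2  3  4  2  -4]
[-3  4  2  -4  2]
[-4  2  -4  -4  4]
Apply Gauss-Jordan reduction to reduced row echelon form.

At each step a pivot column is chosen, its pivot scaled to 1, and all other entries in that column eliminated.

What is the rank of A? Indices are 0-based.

rank = 4

step 1: exchange rows 0,1
step 1: normalize row 0 (÷-2) = (1, -3/2, -2, -1, 2)
  row 2: subtract -3×row0 = (0, -1/2, -4, -7, 8)
  row 3: subtract -4×row0 = (0, -4, -12, -8, 12)
step 2: normalize row 1 (÷-1) = (0, 1, -2, 1, -1)
  row 0: subtract -3/2×row1 = (1, 0, -5, 1/2, 1/2)
  row 2: subtract -1/2×row1 = (0, 0, -5, -13/2, 15/2)
  row 3: subtract -4×row1 = (0, 0, -20, -4, 8)
step 3: normalize row 2 (÷-5) = (0, 0, 1, 13/10, -3/2)
  row 0: subtract -5×row2 = (1, 0, 0, 7, -7)
  row 1: subtract -2×row2 = (0, 1, 0, 18/5, -4)
  row 3: subtract -20×row2 = (0, 0, 0, 22, -22)
step 4: normalize row 3 (÷22) = (0, 0, 0, 1, -1)
  row 0: subtract 7×row3 = (1, 0, 0, 0, 0)
  row 1: subtract 18/5×row3 = (0, 1, 0, 0, -2/5)
  row 2: subtract 13/10×row3 = (0, 0, 1, 0, -1/5)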